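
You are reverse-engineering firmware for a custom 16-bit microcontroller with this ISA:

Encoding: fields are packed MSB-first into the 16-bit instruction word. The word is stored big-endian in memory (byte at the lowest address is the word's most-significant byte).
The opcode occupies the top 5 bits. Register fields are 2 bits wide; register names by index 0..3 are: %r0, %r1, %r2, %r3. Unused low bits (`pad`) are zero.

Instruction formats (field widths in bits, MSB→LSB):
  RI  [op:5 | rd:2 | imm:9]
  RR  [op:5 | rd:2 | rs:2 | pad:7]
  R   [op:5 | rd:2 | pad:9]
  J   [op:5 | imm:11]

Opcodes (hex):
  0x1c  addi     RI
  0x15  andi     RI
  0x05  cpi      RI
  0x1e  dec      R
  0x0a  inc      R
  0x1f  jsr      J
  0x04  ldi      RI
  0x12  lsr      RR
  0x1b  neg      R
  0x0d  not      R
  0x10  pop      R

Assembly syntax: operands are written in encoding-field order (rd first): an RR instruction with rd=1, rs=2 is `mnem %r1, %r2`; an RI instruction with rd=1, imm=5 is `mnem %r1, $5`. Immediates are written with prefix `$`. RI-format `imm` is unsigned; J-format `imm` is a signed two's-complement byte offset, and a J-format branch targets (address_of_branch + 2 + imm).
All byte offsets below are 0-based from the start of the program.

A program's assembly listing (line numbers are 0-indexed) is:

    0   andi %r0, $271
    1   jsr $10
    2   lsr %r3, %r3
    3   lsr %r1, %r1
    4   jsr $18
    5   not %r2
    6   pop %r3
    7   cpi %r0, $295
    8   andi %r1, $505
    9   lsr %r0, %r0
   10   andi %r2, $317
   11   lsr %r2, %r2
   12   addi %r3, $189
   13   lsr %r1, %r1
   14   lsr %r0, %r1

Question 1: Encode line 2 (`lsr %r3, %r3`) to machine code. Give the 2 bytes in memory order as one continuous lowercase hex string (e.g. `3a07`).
9780

L2: lsr op=0x12:5|rd=3:2|rs=3:2|pad=0:7 ⇒ 0x9780 ⇒ big 97 80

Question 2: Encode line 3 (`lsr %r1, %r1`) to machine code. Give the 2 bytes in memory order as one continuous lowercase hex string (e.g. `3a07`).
9280

line 3 (lsr): pack op=0x12:5|rd=1:2|rs=1:2|pad=0:7 = 0x9280; big→ 92 80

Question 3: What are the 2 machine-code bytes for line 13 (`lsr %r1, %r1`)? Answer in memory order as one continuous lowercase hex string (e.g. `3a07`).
9280

L13: lsr op=0x12:5|rd=1:2|rs=1:2|pad=0:7 ⇒ 0x9280 ⇒ big 92 80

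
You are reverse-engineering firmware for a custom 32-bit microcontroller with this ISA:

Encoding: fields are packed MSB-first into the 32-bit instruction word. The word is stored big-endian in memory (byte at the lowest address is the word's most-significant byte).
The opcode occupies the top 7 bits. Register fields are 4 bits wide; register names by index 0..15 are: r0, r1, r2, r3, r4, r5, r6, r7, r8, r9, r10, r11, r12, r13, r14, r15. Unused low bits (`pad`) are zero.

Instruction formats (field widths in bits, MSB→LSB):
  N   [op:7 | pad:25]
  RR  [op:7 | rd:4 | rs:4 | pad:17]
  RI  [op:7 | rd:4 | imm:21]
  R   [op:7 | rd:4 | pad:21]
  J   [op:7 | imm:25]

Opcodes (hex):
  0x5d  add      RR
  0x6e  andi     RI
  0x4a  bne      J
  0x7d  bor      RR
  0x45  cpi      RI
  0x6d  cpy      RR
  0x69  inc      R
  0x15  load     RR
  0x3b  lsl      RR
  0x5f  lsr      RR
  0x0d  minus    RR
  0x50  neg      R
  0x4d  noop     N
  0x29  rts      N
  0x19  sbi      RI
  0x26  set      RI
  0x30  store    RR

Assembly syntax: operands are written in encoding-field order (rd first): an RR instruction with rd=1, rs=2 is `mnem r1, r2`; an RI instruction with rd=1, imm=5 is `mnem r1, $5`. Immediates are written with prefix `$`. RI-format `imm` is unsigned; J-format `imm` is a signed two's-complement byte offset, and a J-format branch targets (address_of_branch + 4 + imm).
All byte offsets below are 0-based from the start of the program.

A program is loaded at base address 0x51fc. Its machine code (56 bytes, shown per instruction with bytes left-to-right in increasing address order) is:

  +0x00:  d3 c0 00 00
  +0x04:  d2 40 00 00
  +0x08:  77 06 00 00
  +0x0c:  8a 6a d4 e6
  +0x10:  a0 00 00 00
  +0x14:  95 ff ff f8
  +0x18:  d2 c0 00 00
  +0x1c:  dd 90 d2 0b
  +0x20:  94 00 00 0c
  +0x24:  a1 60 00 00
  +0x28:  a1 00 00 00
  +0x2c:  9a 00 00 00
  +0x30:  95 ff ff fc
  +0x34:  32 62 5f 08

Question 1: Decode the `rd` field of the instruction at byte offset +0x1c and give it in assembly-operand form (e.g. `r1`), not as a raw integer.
@+1c  big-endian(dd 90 d2 0b) = 0xdd90d20b
  op=0xdd90d20b>>25=0x6e ⇒ andi (RI)
  [24:21] rd=12 = r12
  [20:0] imm=1102347 = $1102347

r12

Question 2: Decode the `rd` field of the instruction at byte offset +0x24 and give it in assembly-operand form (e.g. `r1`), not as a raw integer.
r11

off 0x24: read a1 60 00 00 as big → 0xa1600000
  opcode bits[31:25]=0x50: neg/R
  rd: (w>>21)&0xf=0xb → r11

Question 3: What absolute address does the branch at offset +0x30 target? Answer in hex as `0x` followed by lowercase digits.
0x522c

[30] 95 ff ff fc → 0x95fffffc
  op=0x95fffffc>>25=0x4a ⇒ bne (J)
  imm@[24:0]=0x1fffffc (s25→-4) ⇒ $-4
  target = base 0x51fc + off 0x30 + 4 + imm -4 = 0x522c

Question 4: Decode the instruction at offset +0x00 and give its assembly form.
[00] d3 c0 00 00 → 0xd3c00000
  op=0xd3c00000>>25=0x69 ⇒ inc (R)
  [24:21] rd=14 = r14

inc r14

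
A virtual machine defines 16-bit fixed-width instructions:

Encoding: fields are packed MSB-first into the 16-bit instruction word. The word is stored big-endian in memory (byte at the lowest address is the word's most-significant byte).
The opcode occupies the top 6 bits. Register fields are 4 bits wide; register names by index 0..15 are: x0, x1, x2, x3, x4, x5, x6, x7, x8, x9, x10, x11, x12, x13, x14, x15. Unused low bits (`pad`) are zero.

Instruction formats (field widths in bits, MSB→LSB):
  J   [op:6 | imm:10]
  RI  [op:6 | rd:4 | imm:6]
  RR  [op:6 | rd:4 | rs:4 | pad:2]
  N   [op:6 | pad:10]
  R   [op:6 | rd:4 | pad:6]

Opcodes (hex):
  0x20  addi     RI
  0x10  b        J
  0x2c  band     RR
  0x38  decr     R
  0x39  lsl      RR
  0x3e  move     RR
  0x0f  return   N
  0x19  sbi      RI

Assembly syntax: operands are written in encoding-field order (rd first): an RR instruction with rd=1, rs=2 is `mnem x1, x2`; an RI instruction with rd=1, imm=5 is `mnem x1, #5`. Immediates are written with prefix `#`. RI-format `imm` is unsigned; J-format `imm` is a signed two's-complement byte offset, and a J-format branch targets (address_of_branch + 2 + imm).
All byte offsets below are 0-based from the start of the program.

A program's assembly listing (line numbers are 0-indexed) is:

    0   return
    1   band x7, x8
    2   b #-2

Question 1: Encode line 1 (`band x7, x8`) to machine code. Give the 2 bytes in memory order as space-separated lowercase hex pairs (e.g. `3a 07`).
b1 e0

L1: band op=0x2c:6|rd=7:4|rs=8:4|pad=0:2 ⇒ 0xb1e0 ⇒ big b1 e0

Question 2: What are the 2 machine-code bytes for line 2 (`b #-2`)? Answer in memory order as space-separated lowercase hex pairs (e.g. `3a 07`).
43 fe

line 2 (b): pack op=0x10:6|imm=-2:10 = 0x43fe; big→ 43 fe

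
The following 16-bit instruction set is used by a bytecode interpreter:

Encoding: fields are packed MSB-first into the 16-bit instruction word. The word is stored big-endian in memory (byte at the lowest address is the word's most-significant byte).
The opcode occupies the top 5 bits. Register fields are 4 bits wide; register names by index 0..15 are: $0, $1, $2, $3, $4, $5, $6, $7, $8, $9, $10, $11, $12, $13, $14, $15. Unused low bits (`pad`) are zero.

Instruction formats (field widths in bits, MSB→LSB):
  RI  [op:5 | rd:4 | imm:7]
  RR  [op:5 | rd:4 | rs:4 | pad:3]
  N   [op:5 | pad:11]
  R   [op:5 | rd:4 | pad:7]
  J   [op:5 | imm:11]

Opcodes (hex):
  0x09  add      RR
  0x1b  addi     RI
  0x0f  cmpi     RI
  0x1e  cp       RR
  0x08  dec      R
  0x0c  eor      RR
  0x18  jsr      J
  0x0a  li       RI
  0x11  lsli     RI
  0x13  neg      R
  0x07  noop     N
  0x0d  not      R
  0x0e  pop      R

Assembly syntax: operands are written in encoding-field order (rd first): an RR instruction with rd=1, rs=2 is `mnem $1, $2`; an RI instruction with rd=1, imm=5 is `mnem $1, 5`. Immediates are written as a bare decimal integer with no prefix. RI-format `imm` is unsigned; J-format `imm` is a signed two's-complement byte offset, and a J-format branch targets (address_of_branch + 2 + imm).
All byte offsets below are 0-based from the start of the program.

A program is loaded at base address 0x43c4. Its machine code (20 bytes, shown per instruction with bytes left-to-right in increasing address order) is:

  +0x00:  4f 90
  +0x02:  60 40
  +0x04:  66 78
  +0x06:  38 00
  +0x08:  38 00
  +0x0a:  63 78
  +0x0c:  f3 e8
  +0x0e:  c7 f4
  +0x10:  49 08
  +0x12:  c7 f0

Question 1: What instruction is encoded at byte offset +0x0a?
eor $6, $15

[0a] 63 78 → 0x6378
  op=0x6378>>11=0xc ⇒ eor (RR)
  rd: (w>>7)&0xf=0x6 → $6
  rs: (w>>3)&0xf=0xf → $15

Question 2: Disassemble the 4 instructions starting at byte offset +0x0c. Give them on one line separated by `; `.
[0c] f3 e8 → 0xf3e8
  op=0xf3e8>>11=0x1e ⇒ cp (RR)
  rd: (w>>7)&0xf=0x7 → $7
  rs: (w>>3)&0xf=0xd → $13
[0e] c7 f4 → 0xc7f4
  op=0xc7f4>>11=0x18 ⇒ jsr (J)
  imm: (w>>0)&0x7ff=0x7f4 (s11→-12) → -12
[10] 49 08 → 0x4908
  op=0x4908>>11=0x9 ⇒ add (RR)
  rd: (w>>7)&0xf=0x2 → $2
  rs: (w>>3)&0xf=0x1 → $1
[12] c7 f0 → 0xc7f0
  op=0xc7f0>>11=0x18 ⇒ jsr (J)
  imm: (w>>0)&0x7ff=0x7f0 (s11→-16) → -16

cp $7, $13; jsr -12; add $2, $1; jsr -16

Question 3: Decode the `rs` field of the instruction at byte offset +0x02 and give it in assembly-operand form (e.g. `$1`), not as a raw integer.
+0x02: 60 40 ⇒ word 0x6040 (big)
  top 5b → 0xc → eor [RR]
  [10:7] rd=0 = $0
  [6:3] rs=8 = $8

$8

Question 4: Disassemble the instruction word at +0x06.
off 0x06: read 38 00 as big → 0x3800
  top 5b → 0x7 → noop [N]

noop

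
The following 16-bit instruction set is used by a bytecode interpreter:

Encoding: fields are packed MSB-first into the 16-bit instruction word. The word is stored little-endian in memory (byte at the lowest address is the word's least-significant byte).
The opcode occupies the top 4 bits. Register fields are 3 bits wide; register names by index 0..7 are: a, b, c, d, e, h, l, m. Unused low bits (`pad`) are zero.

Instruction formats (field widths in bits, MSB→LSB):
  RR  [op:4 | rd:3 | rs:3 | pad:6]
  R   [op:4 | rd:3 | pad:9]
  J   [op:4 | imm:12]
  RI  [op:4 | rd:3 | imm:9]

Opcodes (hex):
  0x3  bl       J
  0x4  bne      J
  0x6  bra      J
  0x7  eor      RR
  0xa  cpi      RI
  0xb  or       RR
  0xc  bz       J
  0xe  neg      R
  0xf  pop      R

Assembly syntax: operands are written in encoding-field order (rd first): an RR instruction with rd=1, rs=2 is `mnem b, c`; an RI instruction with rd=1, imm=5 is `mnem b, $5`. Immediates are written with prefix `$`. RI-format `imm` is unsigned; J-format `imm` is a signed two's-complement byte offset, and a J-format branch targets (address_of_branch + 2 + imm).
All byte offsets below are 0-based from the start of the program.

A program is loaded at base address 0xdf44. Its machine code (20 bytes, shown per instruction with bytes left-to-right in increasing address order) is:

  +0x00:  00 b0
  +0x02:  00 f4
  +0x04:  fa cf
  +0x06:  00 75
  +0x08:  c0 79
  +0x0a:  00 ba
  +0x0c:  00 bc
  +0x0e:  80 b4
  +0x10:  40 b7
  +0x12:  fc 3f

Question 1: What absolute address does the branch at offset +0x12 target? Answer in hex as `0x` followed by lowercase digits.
0xdf54

@+12  little-endian(fc 3f) = 0x3ffc
  op=0x3ffc>>12=0x3 ⇒ bl (J)
  [11:0] imm=4092 (s12→-4) = $-4
  target = base 0xdf44 + off 0x12 + 2 + imm -4 = 0xdf54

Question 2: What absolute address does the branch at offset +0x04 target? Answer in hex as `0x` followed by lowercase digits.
0xdf44

+0x04: fa cf ⇒ word 0xcffa (little)
  top 4b → 0xc → bz [J]
  imm@[11:0]=0xffa (s12→-6) ⇒ $-6
  target = base 0xdf44 + off 0x04 + 2 + imm -6 = 0xdf44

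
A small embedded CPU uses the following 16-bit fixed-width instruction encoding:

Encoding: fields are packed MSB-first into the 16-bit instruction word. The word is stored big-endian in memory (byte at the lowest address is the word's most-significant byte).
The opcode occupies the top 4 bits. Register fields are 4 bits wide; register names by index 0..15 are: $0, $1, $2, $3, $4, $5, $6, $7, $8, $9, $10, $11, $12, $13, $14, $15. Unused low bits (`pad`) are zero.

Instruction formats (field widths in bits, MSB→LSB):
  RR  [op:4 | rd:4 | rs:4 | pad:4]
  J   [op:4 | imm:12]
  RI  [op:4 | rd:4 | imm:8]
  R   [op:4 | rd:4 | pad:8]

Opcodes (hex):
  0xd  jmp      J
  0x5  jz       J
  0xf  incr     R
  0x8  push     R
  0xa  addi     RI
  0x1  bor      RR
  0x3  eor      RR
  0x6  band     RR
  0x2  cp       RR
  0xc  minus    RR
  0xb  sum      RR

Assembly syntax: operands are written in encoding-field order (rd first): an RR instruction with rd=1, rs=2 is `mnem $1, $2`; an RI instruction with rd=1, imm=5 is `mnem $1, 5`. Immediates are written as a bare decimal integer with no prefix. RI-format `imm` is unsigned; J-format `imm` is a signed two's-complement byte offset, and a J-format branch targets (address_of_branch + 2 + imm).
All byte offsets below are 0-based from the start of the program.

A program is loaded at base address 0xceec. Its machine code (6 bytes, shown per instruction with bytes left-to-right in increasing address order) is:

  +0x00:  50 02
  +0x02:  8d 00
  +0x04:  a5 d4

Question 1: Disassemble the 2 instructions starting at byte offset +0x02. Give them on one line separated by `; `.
@+02  big-endian(8d 00) = 0x8d00
  top 4b → 0x8 → push [R]
  rd@[11:8]=0xd ⇒ $13
@+04  big-endian(a5 d4) = 0xa5d4
  top 4b → 0xa → addi [RI]
  rd@[11:8]=0x5 ⇒ $5
  imm@[7:0]=0xd4 ⇒ 212

push $13; addi $5, 212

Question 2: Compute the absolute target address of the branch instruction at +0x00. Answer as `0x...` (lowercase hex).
[00] 50 02 → 0x5002
  op=0x5002>>12=0x5 ⇒ jz (J)
  imm@[11:0]=0x2 ⇒ 2
  target = base 0xceec + off 0x00 + 2 + imm 2 = 0xcef0

0xcef0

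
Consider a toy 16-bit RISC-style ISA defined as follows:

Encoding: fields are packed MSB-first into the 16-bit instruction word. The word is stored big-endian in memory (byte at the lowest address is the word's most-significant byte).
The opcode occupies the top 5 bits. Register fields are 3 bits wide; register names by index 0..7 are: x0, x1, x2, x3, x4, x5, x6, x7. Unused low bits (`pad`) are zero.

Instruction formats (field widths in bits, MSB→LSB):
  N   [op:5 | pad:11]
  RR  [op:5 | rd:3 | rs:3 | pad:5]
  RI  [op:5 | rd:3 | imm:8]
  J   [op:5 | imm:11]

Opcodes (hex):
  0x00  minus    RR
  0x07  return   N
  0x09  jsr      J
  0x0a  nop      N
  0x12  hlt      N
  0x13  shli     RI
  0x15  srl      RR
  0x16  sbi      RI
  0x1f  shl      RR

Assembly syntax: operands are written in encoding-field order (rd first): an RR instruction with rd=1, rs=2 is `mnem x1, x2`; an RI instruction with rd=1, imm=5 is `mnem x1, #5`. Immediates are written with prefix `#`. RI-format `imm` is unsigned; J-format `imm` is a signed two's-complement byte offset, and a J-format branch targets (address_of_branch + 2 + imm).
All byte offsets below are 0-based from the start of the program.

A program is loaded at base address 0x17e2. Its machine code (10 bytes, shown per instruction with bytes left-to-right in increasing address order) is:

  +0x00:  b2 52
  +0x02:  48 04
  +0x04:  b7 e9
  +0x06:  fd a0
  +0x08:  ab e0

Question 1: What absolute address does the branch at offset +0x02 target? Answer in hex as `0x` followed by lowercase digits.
[02] 48 04 → 0x4804
  top 5b → 0x9 → jsr [J]
  imm: (w>>0)&0x7ff=0x4 → #4
  target = base 0x17e2 + off 0x02 + 2 + imm 4 = 0x17ea

0x17ea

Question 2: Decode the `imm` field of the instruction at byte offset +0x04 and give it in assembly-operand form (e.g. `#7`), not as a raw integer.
#233

off 0x04: read b7 e9 as big → 0xb7e9
  opcode bits[15:11]=0x16: sbi/RI
  [10:8] rd=7 = x7
  [7:0] imm=233 = #233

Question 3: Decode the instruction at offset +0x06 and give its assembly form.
@+06  big-endian(fd a0) = 0xfda0
  op=0xfda0>>11=0x1f ⇒ shl (RR)
  rd: (w>>8)&0x7=0x5 → x5
  rs: (w>>5)&0x7=0x5 → x5

shl x5, x5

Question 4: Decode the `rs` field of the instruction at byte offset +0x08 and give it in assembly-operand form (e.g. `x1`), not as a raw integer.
x7

+0x08: ab e0 ⇒ word 0xabe0 (big)
  op=0xabe0>>11=0x15 ⇒ srl (RR)
  rd@[10:8]=0x3 ⇒ x3
  rs@[7:5]=0x7 ⇒ x7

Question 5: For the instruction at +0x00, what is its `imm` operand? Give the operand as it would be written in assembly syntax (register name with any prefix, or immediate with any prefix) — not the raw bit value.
#82

+0x00: b2 52 ⇒ word 0xb252 (big)
  opcode bits[15:11]=0x16: sbi/RI
  [10:8] rd=2 = x2
  [7:0] imm=82 = #82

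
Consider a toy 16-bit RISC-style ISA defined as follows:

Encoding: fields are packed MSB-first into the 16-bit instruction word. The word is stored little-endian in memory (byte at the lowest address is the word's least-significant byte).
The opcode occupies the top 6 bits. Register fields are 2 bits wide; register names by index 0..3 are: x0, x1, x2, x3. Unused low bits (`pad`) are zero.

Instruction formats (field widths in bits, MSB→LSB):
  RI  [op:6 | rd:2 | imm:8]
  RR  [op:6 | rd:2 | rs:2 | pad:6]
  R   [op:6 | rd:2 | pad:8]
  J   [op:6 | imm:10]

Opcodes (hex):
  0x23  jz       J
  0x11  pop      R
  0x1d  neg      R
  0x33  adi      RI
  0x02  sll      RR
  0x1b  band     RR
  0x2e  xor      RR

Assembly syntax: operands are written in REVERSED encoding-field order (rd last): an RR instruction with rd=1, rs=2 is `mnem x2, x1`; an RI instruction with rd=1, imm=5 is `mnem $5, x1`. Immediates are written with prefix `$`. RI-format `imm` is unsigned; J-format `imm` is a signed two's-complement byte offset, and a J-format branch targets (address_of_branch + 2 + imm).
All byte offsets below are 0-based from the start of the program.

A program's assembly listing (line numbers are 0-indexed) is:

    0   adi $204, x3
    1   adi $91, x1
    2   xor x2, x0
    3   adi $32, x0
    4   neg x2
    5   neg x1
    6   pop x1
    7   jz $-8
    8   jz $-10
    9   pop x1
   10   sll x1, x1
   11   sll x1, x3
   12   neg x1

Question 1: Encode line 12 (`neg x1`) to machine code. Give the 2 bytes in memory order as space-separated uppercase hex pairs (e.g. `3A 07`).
00 75

line 12 (neg): pack op=0x1d:6|rd=1:2|pad=0:8 = 0x7500; little→ 00 75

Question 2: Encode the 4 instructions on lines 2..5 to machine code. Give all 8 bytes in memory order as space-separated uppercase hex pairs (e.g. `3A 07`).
80 B8 20 CC 00 76 00 75

2. xor fields op=0x2e:6|rd=0:2|rs=2:2|pad=0:6 → word b880h → 80 b8
3. adi fields op=0x33:6|rd=0:2|imm=32:8 → word cc20h → 20 cc
4. neg fields op=0x1d:6|rd=2:2|pad=0:8 → word 7600h → 00 76
5. neg fields op=0x1d:6|rd=1:2|pad=0:8 → word 7500h → 00 75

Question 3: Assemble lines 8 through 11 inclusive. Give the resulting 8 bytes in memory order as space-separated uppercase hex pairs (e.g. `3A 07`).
L8: jz op=0x23:6|imm=-10:10 ⇒ 0x8ff6 ⇒ little f6 8f
L9: pop op=0x11:6|rd=1:2|pad=0:8 ⇒ 0x4500 ⇒ little 00 45
L10: sll op=0x2:6|rd=1:2|rs=1:2|pad=0:6 ⇒ 0x0940 ⇒ little 40 09
L11: sll op=0x2:6|rd=3:2|rs=1:2|pad=0:6 ⇒ 0x0b40 ⇒ little 40 0b

F6 8F 00 45 40 09 40 0B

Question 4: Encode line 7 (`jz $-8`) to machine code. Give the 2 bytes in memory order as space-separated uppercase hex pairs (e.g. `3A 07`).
F8 8F

7. jz fields op=0x23:6|imm=-8:10 → word 8ff8h → f8 8f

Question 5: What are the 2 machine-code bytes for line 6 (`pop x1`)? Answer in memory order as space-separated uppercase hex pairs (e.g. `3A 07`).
00 45

L6: pop op=0x11:6|rd=1:2|pad=0:8 ⇒ 0x4500 ⇒ little 00 45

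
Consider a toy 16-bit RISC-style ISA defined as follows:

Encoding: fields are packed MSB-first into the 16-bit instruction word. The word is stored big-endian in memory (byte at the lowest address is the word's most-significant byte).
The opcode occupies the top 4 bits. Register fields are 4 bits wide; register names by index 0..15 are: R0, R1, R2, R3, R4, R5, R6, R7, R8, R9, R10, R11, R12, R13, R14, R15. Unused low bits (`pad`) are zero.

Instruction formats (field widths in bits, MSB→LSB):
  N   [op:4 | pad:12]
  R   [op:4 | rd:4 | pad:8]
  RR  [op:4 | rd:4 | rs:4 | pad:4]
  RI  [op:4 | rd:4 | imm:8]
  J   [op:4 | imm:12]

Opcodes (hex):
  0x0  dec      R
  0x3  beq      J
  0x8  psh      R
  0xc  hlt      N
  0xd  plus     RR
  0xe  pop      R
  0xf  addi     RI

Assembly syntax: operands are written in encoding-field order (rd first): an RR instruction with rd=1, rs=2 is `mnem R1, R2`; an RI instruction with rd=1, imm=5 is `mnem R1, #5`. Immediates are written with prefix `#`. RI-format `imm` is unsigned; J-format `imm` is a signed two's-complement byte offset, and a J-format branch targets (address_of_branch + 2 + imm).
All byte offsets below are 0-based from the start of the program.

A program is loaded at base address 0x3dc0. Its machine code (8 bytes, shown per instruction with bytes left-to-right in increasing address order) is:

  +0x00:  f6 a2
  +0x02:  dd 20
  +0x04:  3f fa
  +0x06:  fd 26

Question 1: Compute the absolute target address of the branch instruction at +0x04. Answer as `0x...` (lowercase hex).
[04] 3f fa → 0x3ffa
  top 4b → 0x3 → beq [J]
  imm@[11:0]=0xffa (s12→-6) ⇒ #-6
  target = base 0x3dc0 + off 0x04 + 2 + imm -6 = 0x3dc0

0x3dc0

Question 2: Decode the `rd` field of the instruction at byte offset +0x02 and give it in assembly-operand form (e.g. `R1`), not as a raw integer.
[02] dd 20 → 0xdd20
  opcode bits[15:12]=0xd: plus/RR
  rd: (w>>8)&0xf=0xd → R13
  rs: (w>>4)&0xf=0x2 → R2

R13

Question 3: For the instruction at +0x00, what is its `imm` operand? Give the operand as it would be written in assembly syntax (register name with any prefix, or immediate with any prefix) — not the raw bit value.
[00] f6 a2 → 0xf6a2
  opcode bits[15:12]=0xf: addi/RI
  rd@[11:8]=0x6 ⇒ R6
  imm@[7:0]=0xa2 ⇒ #162

#162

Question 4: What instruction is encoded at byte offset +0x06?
[06] fd 26 → 0xfd26
  top 4b → 0xf → addi [RI]
  rd: (w>>8)&0xf=0xd → R13
  imm: (w>>0)&0xff=0x26 → #38

addi R13, #38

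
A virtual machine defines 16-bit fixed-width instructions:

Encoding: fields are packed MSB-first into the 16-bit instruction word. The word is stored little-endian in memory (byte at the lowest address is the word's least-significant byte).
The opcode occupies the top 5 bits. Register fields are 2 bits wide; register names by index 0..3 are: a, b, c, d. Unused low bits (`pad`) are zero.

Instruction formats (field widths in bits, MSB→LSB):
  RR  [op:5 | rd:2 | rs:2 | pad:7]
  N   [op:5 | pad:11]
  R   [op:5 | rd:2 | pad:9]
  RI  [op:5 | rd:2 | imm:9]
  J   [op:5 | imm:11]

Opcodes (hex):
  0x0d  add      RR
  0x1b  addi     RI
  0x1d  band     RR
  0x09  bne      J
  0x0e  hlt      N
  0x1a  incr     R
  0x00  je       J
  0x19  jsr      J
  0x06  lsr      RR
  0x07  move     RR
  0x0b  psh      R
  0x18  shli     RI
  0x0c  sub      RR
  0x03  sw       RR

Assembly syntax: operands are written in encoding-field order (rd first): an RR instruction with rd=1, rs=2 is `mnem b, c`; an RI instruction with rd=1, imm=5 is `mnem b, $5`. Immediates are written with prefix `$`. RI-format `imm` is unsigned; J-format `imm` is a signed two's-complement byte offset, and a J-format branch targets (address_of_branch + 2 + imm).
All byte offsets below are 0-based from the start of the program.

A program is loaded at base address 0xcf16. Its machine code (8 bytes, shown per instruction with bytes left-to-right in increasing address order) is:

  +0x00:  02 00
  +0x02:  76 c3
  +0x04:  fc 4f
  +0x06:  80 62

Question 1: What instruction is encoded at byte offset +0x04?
bne $-4

[04] fc 4f → 0x4ffc
  op=0x4ffc>>11=0x9 ⇒ bne (J)
  imm: (w>>0)&0x7ff=0x7fc (s11→-4) → $-4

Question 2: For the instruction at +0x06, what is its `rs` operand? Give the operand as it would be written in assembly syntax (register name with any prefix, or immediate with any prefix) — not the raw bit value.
b

@+06  little-endian(80 62) = 0x6280
  top 5b → 0xc → sub [RR]
  rd@[10:9]=0x1 ⇒ b
  rs@[8:7]=0x1 ⇒ b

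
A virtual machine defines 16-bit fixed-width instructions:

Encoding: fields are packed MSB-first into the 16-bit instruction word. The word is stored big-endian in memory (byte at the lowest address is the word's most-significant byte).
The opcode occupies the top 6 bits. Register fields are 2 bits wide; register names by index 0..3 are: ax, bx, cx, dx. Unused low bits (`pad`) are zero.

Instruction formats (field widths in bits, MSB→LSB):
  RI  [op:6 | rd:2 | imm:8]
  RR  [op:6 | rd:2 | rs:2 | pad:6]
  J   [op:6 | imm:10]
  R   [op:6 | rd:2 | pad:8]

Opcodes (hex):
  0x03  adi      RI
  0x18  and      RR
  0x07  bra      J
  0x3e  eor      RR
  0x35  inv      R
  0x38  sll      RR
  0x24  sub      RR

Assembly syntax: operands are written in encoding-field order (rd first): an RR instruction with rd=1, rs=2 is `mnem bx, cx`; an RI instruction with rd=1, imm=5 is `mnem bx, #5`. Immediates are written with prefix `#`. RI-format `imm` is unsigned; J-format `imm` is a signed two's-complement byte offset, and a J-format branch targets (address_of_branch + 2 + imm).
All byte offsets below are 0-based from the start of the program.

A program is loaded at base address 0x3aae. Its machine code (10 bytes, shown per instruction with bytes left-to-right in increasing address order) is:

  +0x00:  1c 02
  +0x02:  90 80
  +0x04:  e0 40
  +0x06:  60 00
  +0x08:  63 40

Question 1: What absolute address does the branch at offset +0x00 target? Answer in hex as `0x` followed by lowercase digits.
@+00  big-endian(1c 02) = 0x1c02
  top 6b → 0x7 → bra [J]
  [9:0] imm=2 = #2
  target = base 0x3aae + off 0x00 + 2 + imm 2 = 0x3ab2

0x3ab2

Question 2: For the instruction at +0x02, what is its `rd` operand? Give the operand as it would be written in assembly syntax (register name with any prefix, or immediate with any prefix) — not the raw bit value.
ax

off 0x02: read 90 80 as big → 0x9080
  opcode bits[15:10]=0x24: sub/RR
  rd@[9:8]=0x0 ⇒ ax
  rs@[7:6]=0x2 ⇒ cx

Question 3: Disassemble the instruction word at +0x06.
and ax, ax

@+06  big-endian(60 00) = 0x6000
  top 6b → 0x18 → and [RR]
  rd@[9:8]=0x0 ⇒ ax
  rs@[7:6]=0x0 ⇒ ax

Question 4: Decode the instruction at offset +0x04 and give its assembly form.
sll ax, bx

[04] e0 40 → 0xe040
  top 6b → 0x38 → sll [RR]
  [9:8] rd=0 = ax
  [7:6] rs=1 = bx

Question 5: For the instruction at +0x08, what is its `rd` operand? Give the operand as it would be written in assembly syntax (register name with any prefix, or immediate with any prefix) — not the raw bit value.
dx

@+08  big-endian(63 40) = 0x6340
  top 6b → 0x18 → and [RR]
  rd@[9:8]=0x3 ⇒ dx
  rs@[7:6]=0x1 ⇒ bx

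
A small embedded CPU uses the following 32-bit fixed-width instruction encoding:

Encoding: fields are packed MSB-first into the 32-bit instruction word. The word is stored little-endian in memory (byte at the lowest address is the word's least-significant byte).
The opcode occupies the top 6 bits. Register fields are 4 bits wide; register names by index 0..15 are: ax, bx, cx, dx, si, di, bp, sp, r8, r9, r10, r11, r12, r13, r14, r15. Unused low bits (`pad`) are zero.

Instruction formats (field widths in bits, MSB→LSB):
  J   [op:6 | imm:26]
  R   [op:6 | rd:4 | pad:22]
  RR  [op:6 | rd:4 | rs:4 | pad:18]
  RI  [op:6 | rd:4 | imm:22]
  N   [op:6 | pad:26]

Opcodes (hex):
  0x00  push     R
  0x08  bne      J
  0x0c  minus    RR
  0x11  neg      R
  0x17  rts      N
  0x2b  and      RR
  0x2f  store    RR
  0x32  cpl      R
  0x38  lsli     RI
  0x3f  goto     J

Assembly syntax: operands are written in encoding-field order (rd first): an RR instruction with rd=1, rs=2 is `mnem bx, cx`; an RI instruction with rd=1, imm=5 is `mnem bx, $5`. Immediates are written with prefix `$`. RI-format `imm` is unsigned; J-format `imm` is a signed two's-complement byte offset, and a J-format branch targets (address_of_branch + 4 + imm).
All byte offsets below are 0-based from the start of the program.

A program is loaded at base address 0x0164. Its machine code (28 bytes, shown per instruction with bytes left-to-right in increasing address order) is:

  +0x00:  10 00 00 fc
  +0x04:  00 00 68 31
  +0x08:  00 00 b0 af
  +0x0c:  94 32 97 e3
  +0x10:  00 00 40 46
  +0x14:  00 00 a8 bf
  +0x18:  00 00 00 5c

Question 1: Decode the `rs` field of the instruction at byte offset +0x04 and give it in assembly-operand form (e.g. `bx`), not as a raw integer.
[04] 00 00 68 31 → 0x31680000
  opcode bits[31:26]=0xc: minus/RR
  [25:22] rd=5 = di
  [21:18] rs=10 = r10

r10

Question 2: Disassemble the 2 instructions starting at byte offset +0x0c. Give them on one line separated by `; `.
lsli r14, $1520276; neg r9

[0c] 94 32 97 e3 → 0xe3973294
  op=0xe3973294>>26=0x38 ⇒ lsli (RI)
  rd@[25:22]=0xe ⇒ r14
  imm@[21:0]=0x173294 ⇒ $1520276
[10] 00 00 40 46 → 0x46400000
  op=0x46400000>>26=0x11 ⇒ neg (R)
  rd@[25:22]=0x9 ⇒ r9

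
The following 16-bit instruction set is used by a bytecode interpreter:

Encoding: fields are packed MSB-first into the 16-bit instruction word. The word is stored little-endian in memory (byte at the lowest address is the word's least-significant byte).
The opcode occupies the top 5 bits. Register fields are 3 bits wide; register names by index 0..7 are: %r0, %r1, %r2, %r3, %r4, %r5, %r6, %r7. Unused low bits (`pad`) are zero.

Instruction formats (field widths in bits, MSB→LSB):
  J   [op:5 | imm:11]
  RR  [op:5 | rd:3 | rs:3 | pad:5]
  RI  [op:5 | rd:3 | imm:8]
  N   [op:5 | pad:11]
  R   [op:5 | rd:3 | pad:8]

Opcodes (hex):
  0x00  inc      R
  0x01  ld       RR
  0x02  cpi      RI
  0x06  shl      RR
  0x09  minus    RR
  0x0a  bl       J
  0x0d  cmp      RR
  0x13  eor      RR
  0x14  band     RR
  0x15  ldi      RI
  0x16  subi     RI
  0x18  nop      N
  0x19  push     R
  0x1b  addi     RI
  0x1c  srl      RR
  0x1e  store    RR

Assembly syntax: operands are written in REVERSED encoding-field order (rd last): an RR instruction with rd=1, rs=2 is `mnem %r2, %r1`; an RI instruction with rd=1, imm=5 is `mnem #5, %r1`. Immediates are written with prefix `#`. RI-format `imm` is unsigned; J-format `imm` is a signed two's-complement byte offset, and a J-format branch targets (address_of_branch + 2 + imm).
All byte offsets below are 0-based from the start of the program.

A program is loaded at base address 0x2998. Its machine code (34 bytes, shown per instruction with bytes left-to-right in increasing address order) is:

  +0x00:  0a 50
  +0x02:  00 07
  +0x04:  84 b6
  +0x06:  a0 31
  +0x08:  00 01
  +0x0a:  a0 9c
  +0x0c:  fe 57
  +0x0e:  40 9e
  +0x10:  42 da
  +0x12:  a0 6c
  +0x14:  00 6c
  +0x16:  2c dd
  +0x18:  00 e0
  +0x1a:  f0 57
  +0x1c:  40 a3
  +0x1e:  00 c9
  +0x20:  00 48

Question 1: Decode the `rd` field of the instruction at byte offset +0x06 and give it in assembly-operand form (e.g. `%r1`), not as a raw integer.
%r1

+0x06: a0 31 ⇒ word 0x31a0 (little)
  top 5b → 0x6 → shl [RR]
  [10:8] rd=1 = %r1
  [7:5] rs=5 = %r5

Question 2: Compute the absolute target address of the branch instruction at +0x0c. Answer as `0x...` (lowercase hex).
0x29a4

@+0c  little-endian(fe 57) = 0x57fe
  top 5b → 0xa → bl [J]
  [10:0] imm=2046 (s11→-2) = #-2
  target = base 0x2998 + off 0x0c + 2 + imm -2 = 0x29a4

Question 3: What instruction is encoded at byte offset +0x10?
+0x10: 42 da ⇒ word 0xda42 (little)
  top 5b → 0x1b → addi [RI]
  rd@[10:8]=0x2 ⇒ %r2
  imm@[7:0]=0x42 ⇒ #66

addi #66, %r2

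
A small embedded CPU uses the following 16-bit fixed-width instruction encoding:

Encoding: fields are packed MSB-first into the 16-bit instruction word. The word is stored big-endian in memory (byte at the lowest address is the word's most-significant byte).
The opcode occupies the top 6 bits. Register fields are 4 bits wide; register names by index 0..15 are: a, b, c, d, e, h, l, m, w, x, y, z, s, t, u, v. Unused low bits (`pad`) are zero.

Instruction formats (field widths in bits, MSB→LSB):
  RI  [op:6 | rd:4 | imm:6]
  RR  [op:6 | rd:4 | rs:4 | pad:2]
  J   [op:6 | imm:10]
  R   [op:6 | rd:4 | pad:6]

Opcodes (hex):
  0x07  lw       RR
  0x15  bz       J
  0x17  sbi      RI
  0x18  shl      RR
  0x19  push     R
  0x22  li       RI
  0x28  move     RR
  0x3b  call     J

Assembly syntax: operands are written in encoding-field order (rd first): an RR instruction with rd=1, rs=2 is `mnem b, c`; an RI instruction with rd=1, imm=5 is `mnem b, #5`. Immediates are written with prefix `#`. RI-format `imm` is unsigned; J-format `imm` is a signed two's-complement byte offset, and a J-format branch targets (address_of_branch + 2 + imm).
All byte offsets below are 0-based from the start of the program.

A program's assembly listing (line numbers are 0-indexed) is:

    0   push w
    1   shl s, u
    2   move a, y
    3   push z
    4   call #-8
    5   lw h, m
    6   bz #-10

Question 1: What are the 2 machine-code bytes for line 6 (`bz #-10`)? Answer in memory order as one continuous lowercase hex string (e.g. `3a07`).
6. bz fields op=0x15:6|imm=-10:10 → word 57f6h → 57 f6

57f6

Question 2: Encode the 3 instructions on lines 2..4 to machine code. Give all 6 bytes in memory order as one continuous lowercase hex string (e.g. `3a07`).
L2: move op=0x28:6|rd=0:4|rs=10:4|pad=0:2 ⇒ 0xa028 ⇒ big a0 28
L3: push op=0x19:6|rd=11:4|pad=0:6 ⇒ 0x66c0 ⇒ big 66 c0
L4: call op=0x3b:6|imm=-8:10 ⇒ 0xeff8 ⇒ big ef f8

a02866c0eff8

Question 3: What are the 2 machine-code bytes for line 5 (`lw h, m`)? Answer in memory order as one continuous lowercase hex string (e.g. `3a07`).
1d5c

5. lw fields op=0x7:6|rd=5:4|rs=7:4|pad=0:2 → word 1d5ch → 1d 5c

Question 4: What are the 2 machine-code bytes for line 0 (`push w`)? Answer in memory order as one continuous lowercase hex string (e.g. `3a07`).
0. push fields op=0x19:6|rd=8:4|pad=0:6 → word 6600h → 66 00

6600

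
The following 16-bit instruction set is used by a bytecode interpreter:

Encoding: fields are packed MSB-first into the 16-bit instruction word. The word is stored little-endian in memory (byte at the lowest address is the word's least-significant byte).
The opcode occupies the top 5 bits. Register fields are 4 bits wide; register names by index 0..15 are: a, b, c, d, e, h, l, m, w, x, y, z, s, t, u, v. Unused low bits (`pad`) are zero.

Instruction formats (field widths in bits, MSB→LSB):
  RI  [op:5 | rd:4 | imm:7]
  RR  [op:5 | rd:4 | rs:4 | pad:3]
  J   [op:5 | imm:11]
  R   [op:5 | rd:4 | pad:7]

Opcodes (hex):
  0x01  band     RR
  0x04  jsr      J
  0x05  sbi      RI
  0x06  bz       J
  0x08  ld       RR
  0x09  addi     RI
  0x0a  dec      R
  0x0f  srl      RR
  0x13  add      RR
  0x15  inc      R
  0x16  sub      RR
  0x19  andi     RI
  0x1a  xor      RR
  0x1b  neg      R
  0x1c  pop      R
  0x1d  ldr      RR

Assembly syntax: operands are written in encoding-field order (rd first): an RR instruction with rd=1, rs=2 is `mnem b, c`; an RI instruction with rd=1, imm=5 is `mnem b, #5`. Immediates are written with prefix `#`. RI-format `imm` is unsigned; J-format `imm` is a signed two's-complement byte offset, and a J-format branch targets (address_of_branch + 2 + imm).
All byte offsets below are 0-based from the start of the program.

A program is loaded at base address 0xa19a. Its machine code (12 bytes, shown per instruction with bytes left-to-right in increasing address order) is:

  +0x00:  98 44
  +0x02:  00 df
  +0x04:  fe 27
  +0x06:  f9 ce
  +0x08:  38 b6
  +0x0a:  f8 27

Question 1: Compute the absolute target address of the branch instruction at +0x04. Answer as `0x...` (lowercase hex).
+0x04: fe 27 ⇒ word 0x27fe (little)
  op=0x27fe>>11=0x4 ⇒ jsr (J)
  [10:0] imm=2046 (s11→-2) = #-2
  target = base 0xa19a + off 0x04 + 2 + imm -2 = 0xa19e

0xa19e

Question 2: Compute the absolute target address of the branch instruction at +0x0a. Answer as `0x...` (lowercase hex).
[0a] f8 27 → 0x27f8
  top 5b → 0x4 → jsr [J]
  imm: (w>>0)&0x7ff=0x7f8 (s11→-8) → #-8
  target = base 0xa19a + off 0x0a + 2 + imm -8 = 0xa19e

0xa19e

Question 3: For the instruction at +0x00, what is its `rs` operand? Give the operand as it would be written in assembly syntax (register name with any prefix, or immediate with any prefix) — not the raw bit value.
d

[00] 98 44 → 0x4498
  opcode bits[15:11]=0x8: ld/RR
  rd@[10:7]=0x9 ⇒ x
  rs@[6:3]=0x3 ⇒ d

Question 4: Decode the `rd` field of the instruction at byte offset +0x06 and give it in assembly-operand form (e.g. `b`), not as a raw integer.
t

off 0x06: read f9 ce as little → 0xcef9
  opcode bits[15:11]=0x19: andi/RI
  rd: (w>>7)&0xf=0xd → t
  imm: (w>>0)&0x7f=0x79 → #121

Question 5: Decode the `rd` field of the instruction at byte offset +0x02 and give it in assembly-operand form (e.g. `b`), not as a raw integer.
@+02  little-endian(00 df) = 0xdf00
  opcode bits[15:11]=0x1b: neg/R
  [10:7] rd=14 = u

u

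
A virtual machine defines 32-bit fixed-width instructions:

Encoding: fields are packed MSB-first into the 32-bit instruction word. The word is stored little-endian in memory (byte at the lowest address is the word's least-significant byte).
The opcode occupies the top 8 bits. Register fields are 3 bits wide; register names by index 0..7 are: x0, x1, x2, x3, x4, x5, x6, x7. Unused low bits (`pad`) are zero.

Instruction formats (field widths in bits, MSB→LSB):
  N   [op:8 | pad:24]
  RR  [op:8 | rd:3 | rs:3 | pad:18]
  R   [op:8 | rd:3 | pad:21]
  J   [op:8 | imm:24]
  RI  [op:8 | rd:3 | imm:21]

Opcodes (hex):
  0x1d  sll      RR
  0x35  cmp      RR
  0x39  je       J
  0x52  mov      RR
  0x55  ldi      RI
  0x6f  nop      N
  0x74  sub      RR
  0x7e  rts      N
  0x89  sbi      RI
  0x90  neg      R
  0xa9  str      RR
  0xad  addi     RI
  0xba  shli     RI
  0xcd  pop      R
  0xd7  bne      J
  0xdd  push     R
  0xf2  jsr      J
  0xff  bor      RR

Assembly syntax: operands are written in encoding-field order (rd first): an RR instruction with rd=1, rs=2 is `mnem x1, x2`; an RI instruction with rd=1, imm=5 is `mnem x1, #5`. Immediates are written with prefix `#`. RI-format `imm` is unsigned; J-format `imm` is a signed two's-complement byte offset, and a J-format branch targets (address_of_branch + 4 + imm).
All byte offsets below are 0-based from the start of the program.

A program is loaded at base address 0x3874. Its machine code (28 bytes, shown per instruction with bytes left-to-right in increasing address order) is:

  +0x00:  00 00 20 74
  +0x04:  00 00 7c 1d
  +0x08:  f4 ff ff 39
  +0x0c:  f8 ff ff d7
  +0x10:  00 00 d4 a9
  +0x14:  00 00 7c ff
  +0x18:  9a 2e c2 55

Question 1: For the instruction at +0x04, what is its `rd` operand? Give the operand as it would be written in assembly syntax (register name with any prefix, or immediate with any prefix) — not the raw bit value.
x3

off 0x04: read 00 00 7c 1d as little → 0x1d7c0000
  op=0x1d7c0000>>24=0x1d ⇒ sll (RR)
  [23:21] rd=3 = x3
  [20:18] rs=7 = x7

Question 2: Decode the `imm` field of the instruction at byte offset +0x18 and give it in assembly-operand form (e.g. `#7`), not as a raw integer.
@+18  little-endian(9a 2e c2 55) = 0x55c22e9a
  op=0x55c22e9a>>24=0x55 ⇒ ldi (RI)
  [23:21] rd=6 = x6
  [20:0] imm=143002 = #143002

#143002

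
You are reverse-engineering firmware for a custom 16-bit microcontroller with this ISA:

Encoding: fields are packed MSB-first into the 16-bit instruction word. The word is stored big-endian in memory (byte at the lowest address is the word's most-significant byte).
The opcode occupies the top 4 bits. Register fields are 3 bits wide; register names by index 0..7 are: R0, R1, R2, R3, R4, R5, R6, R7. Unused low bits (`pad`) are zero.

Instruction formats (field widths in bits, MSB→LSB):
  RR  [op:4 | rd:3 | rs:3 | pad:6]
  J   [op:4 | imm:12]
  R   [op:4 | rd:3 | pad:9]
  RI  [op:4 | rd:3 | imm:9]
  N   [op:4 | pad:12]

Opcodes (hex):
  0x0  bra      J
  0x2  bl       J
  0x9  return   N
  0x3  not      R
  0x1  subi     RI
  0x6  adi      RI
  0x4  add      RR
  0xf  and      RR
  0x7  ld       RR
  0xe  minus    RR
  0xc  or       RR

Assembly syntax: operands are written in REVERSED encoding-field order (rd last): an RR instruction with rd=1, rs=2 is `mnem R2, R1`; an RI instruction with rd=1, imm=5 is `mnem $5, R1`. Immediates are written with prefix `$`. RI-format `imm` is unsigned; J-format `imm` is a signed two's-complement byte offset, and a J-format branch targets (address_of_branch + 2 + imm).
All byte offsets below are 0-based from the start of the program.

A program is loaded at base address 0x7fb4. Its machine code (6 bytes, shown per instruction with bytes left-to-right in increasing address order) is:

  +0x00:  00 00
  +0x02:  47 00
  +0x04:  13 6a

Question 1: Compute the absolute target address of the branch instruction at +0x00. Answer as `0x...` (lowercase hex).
off 0x00: read 00 00 as big → 0x0000
  opcode bits[15:12]=0x0: bra/J
  imm: (w>>0)&0xfff=0x0 → $0
  target = base 0x7fb4 + off 0x00 + 2 + imm 0 = 0x7fb6

0x7fb6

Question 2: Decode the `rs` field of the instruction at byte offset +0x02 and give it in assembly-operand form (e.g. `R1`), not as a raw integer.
+0x02: 47 00 ⇒ word 0x4700 (big)
  top 4b → 0x4 → add [RR]
  rd: (w>>9)&0x7=0x3 → R3
  rs: (w>>6)&0x7=0x4 → R4

R4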